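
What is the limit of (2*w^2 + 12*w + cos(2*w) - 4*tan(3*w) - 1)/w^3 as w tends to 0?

Substitution gives 0/0 (the numerator vanishes to order 3).
Expand each term to order w^3: the coefficient of w^3 in -4·tan(3w) is -36 and in cos(2w) is 0.
Lower-order terms cancel with the polynomial part, so the numerator is (-36)·w^3 + o(w^3), and the limit is (-36)/(1) = -36.

-36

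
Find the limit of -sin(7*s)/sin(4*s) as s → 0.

Substitution gives 0/0.
Divide numerator and denominator by s: sin(7s)/s → 7 and sin(4s)/s → 4, so the limit is -1·7/4 = -7/4.

-7/4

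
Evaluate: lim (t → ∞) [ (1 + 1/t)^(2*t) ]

e^(2)

Let L be the limit and take ln: ln L = lim (2t)·ln(1 + 1/t) = lim (2t)·(1/t + O(1/t²)) = 2.
Hence L = e^(2).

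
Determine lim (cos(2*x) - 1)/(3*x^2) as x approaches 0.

-2/3

Direct substitution gives 0/0.
Apply L'Hôpital: lim (-2*sin(2*x))/(6*x), still 0/0.
After 2 applications of L'Hôpital's rule the quotient is (-4*cos(2*x))/(6); substituting x = 0 gives -2/3.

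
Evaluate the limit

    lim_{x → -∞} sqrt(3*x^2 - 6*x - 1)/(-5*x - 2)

√(3)/5

For large |x|, √(3*x^2 - 6*x - 1) ≈ √3·|x| and the denominator ≈ -5x.
Since x → −∞, |x| = −x, giving −√3/(-5) = √(3)/5.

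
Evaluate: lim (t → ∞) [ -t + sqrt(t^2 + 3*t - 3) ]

3/2

This has the form ∞ − ∞. Multiply and divide by the conjugate √(t^2 + 3*t - 3) + t.
That gives (3t - 3) / (√(t^2 + 3*t - 3) + t).
Divide numerator and denominator by t: the limit is 3/(2·1) = 3/2.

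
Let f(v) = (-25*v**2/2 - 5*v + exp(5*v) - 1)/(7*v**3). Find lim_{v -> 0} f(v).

Direct substitution gives 0/0.
Apply L'Hôpital: lim (-25*v + 5*e^(5*v) - 5)/(21*v^2), still 0/0.
Apply L'Hôpital: lim (25*e^(5*v) - 25)/(42*v), still 0/0.
After 3 applications of L'Hôpital's rule the quotient is (125*e^(5*v))/(42); substituting v = 0 gives 125/42.

125/42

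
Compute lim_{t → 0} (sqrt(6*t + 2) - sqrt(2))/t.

A 0/0 form; rationalise with √(2 + 6t) + √2. This collapses the numerator to 6t, leaving 6/(√(2 + 6t) + √2) → 6/(2√2) = 3*√(2)/2.

3*√(2)/2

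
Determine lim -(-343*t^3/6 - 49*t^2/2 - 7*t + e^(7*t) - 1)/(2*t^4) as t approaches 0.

Direct substitution gives 0/0.
Apply L'Hôpital: lim (-343*t^2/2 - 49*t + 7*e^(7*t) - 7)/(-8*t^3), still 0/0.
Apply L'Hôpital: lim (-343*t + 49*e^(7*t) - 49)/(-24*t^2), still 0/0.
Apply L'Hôpital: lim (343*e^(7*t) - 343)/(-48*t), still 0/0.
After 4 applications of L'Hôpital's rule the quotient is (2401*e^(7*t))/(-48); substituting t = 0 gives -2401/48.

-2401/48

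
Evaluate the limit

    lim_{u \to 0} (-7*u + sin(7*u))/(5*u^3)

Direct substitution gives 0/0.
Apply L'Hôpital: lim (7*cos(7*u) - 7)/(15*u^2), still 0/0.
Apply L'Hôpital: lim (-49*sin(7*u))/(30*u), still 0/0.
After 3 applications of L'Hôpital's rule the quotient is (-343*cos(7*u))/(30); substituting u = 0 gives -343/30.

-343/30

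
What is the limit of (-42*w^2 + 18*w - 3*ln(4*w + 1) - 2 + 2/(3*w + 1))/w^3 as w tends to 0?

-118

Substitution gives 0/0 (the numerator vanishes to order 3).
Expand each term to order w^3: the coefficient of w^3 in -3·ln(1 + 4w) is -64 and in 2·1/(1 + 3w) is -54.
Lower-order terms cancel with the polynomial part, so the numerator is (-118)·w^3 + o(w^3), and the limit is (-118)/(1) = -118.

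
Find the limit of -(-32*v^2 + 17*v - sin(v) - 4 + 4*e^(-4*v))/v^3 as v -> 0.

85/2

Substitution gives 0/0 (the numerator vanishes to order 3).
Expand each term to order v^3: the coefficient of v^3 in −sin(v) is 1/6 and in 4·e^(-4v) is -128/3.
Lower-order terms cancel with the polynomial part, so the numerator is (-85/2)·v^3 + o(v^3), and the limit is (-85/2)/(-1) = 85/2.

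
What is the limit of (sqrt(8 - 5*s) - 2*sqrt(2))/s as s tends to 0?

-5*√(2)/8

A 0/0 form; rationalise with √(8 - 5s) + √8. This collapses the numerator to -5s, leaving -5/(√(8 - 5s) + √8) → -5/(2√8) = -5*√(2)/8.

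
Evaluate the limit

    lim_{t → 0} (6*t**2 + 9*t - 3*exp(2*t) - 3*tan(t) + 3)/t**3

-5

Substitution gives 0/0 (the numerator vanishes to order 3).
Expand each term to order t^3: the coefficient of t^3 in -3·tan(t) is -1 and in -3·e^(2t) is -4.
Lower-order terms cancel with the polynomial part, so the numerator is (-5)·t^3 + o(t^3), and the limit is (-5)/(1) = -5.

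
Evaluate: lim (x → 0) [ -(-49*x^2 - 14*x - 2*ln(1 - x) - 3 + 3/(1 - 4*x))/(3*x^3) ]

-578/9

Substitution gives 0/0 (the numerator vanishes to order 3).
Expand each term to order x^3: the coefficient of x^3 in 3·1/(1 - 4x) is 192 and in -2·ln(1 - x) is 2/3.
Lower-order terms cancel with the polynomial part, so the numerator is (578/3)·x^3 + o(x^3), and the limit is (578/3)/(-3) = -578/9.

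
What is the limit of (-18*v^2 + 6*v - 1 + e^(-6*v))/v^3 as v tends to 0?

-36

Direct substitution gives 0/0.
Apply L'Hôpital: lim (-36*v + 6 - 6*e^(-6*v))/(3*v^2), still 0/0.
Apply L'Hôpital: lim (-36 + 36*e^(-6*v))/(6*v), still 0/0.
After 3 applications of L'Hôpital's rule the quotient is (-216*e^(-6*v))/(6); substituting v = 0 gives -36.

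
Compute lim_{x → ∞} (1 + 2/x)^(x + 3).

e^(2)

The base → 1 and the exponent → ∞: a 1^∞ form.
Take logarithms: (x + 3)·ln(1 + 2/x). Since ln(1+u) ~ u for small u, this behaves like (x)·(2/x) → 2.
So the limit is e^(2).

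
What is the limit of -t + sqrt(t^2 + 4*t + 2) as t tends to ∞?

An ∞ − ∞ form. Rationalising with the conjugate, the difference becomes (4t + 2) / (√(t^2 + 4*t + 2) + t).
For large t the denominator behaves like 2·t, so the quotient tends to 4/2 = 2.

2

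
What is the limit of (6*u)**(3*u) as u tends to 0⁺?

Base → 0⁺ and exponent → 0⁺: a 0^0 form.
Take logs: 3u·ln(6u). This is 0·(−∞); rewriting as ln(6u)/(1/(3u)) and applying L'Hôpital gives 0.
Hence the limit is e^0 = 1.

1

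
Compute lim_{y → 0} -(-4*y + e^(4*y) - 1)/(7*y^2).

Direct substitution gives 0/0.
Apply L'Hôpital: lim (4*e^(4*y) - 4)/(-14*y), still 0/0.
After 2 applications of L'Hôpital's rule the quotient is (16*e^(4*y))/(-14); substituting y = 0 gives -8/7.

-8/7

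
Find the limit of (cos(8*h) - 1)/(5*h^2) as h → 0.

-32/5

Direct substitution gives 0/0.
Apply L'Hôpital: lim (-8*sin(8*h))/(10*h), still 0/0.
After 2 applications of L'Hôpital's rule the quotient is (-64*cos(8*h))/(10); substituting h = 0 gives -32/5.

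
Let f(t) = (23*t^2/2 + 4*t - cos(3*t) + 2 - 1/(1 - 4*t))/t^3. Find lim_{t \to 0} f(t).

-64

Substitution gives 0/0; apply L'Hôpital's rule 3 times.
After differentiating numerator and denominator 3 times the quotient is (-27*sin(3*t) - 384/(4*t - 1)^4)/(6); at t = 0 this is -64.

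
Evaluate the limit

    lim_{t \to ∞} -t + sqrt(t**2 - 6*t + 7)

-3

This has the form ∞ − ∞. Multiply and divide by the conjugate √(t^2 - 6*t + 7) + t.
That gives (-6t + 7) / (√(t^2 - 6*t + 7) + t).
Divide numerator and denominator by t: the limit is -6/(2·1) = -3.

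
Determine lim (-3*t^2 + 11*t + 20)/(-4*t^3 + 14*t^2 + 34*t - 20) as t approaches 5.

Direct substitution gives 0/0, so factor. Both numerator and denominator have (t - 5) as a factor.
After cancelling, the expression reduces to (-3*t - 4)/(-4*t^2 - 6*t + 4).
Substituting t = 5 gives 19/126.

19/126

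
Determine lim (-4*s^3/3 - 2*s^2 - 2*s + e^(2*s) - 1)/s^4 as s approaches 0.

2/3

Direct substitution gives 0/0.
Apply L'Hôpital: lim (-4*s^2 - 4*s + 2*e^(2*s) - 2)/(4*s^3), still 0/0.
Apply L'Hôpital: lim (-8*s + 4*e^(2*s) - 4)/(12*s^2), still 0/0.
Apply L'Hôpital: lim (8*e^(2*s) - 8)/(24*s), still 0/0.
After 4 applications of L'Hôpital's rule the quotient is (16*e^(2*s))/(24); substituting s = 0 gives 2/3.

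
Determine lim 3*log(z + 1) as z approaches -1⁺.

-∞

As z → -1⁺, z + 1 → 0⁺ and ln(z + 1) → −∞.
Multiplying by 3 gives -∞.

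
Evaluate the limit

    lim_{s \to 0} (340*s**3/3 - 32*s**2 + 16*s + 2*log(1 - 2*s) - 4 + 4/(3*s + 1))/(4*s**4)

79

Substitution gives 0/0 (the numerator vanishes to order 4).
Expand each term to order s^4: the coefficient of s^4 in 2·ln(1 - 2s) is -8 and in 4·1/(1 + 3s) is 324.
Lower-order terms cancel with the polynomial part, so the numerator is (316)·s^4 + o(s^4), and the limit is (316)/(4) = 79.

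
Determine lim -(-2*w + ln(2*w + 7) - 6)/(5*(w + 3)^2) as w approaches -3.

2/5

Direct substitution gives 0/0.
Apply L'Hôpital: lim (-2 + 2/(2*w + 7))/(-10*w - 30), still 0/0.
After 2 applications of L'Hôpital's rule the quotient is (-4/(2*w + 7)^2)/(-10); substituting w = -3 gives 2/5.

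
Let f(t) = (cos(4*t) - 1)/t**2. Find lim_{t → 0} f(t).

-8

Direct substitution gives 0/0.
Apply L'Hôpital: lim (-4*sin(4*t))/(2*t), still 0/0.
After 2 applications of L'Hôpital's rule the quotient is (-16*cos(4*t))/(2); substituting t = 0 gives -8.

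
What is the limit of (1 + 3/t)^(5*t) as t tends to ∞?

Let L be the limit and take ln: ln L = lim (5t)·ln(1 + 3/t) = lim (5t)·(3/t + O(1/t²)) = 15.
Hence L = e^(15).

e^(15)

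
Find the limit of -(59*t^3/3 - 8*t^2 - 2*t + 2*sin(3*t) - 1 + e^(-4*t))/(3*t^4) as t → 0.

Substitution gives 0/0; apply L'Hôpital's rule 4 times.
After differentiating numerator and denominator 4 times the quotient is (162*sin(3*t) + 256*e^(-4*t))/(-72); at t = 0 this is -32/9.

-32/9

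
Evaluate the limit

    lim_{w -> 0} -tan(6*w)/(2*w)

-3

Substitution gives 0/0.
Since tan(u)/u → 1 as u → 0, tan(6w)/(6w) → 1 and the limit is 6/(-2) = -3.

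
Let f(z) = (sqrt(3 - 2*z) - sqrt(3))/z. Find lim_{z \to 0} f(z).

A 0/0 form; rationalise with √(3 - 2z) + √3. This collapses the numerator to -2z, leaving -2/(√(3 - 2z) + √3) → -2/(2√3) = -√(3)/3.

-√(3)/3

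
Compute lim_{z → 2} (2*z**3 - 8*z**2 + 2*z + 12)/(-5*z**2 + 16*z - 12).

Direct substitution gives 0/0, so factor. Both numerator and denominator have (z - 2) as a factor.
After cancelling, the expression reduces to (2*z^2 - 4*z - 6)/(6 - 5*z).
Substituting z = 2 gives 3/2.

3/2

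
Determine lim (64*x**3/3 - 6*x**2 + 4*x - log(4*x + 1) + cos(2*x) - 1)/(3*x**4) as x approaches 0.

194/9

Substitution gives 0/0 (the numerator vanishes to order 4).
Expand each term to order x^4: the coefficient of x^4 in cos(2x) is 2/3 and in −ln(1 + 4x) is 64.
Lower-order terms cancel with the polynomial part, so the numerator is (194/3)·x^4 + o(x^4), and the limit is (194/3)/(3) = 194/9.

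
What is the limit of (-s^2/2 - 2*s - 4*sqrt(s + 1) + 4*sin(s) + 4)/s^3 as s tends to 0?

Substitution gives 0/0; apply L'Hôpital's rule 3 times.
After differentiating numerator and denominator 3 times the quotient is (-4*cos(s) - 3/(2*(s + 1)^(5/2)))/(6); at s = 0 this is -11/12.

-11/12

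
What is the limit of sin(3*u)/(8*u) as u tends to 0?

Substitution gives 0/0.
Write it as (3/8)·sin(3u)/(3u); since sin(θ)/θ → 1, the limit is 3/8.

3/8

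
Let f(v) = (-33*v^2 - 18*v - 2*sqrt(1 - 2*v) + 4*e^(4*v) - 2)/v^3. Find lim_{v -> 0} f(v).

131/3

Substitution gives 0/0; apply L'Hôpital's rule 3 times.
After differentiating numerator and denominator 3 times the quotient is (256*e^(4*v) + 6/(1 - 2*v)^(5/2))/(6); at v = 0 this is 131/3.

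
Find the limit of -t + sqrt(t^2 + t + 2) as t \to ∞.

This has the form ∞ − ∞. Multiply and divide by the conjugate √(t^2 + t + 2) + t.
That gives (t + 2) / (√(t^2 + t + 2) + t).
Divide numerator and denominator by t: the limit is 1/(2·1) = 1/2.

1/2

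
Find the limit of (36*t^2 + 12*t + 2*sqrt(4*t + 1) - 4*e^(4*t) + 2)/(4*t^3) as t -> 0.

Substitution gives 0/0 (the numerator vanishes to order 3).
Expand each term to order t^3: the coefficient of t^3 in 2·√(1 + 4t) is 8 and in -4·e^(4t) is -128/3.
Lower-order terms cancel with the polynomial part, so the numerator is (-104/3)·t^3 + o(t^3), and the limit is (-104/3)/(4) = -26/3.

-26/3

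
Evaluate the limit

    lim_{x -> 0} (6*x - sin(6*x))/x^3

Direct substitution gives 0/0.
Apply L'Hôpital: lim (6 - 6*cos(6*x))/(3*x^2), still 0/0.
Apply L'Hôpital: lim (36*sin(6*x))/(6*x), still 0/0.
After 3 applications of L'Hôpital's rule the quotient is (216*cos(6*x))/(6); substituting x = 0 gives 36.

36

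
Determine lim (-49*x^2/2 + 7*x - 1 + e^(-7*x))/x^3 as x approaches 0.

-343/6

Direct substitution gives 0/0.
Apply L'Hôpital: lim (-49*x + 7 - 7*e^(-7*x))/(3*x^2), still 0/0.
Apply L'Hôpital: lim (-49 + 49*e^(-7*x))/(6*x), still 0/0.
After 3 applications of L'Hôpital's rule the quotient is (-343*e^(-7*x))/(6); substituting x = 0 gives -343/6.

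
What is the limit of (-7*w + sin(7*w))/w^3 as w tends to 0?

-343/6

Direct substitution gives 0/0.
Apply L'Hôpital: lim (7*cos(7*w) - 7)/(3*w^2), still 0/0.
Apply L'Hôpital: lim (-49*sin(7*w))/(6*w), still 0/0.
After 3 applications of L'Hôpital's rule the quotient is (-343*cos(7*w))/(6); substituting w = 0 gives -343/6.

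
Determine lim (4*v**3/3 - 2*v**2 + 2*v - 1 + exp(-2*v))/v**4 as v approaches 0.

Direct substitution gives 0/0.
Apply L'Hôpital: lim (4*v^2 - 4*v + 2 - 2*e^(-2*v))/(4*v^3), still 0/0.
Apply L'Hôpital: lim (8*v - 4 + 4*e^(-2*v))/(12*v^2), still 0/0.
Apply L'Hôpital: lim (8 - 8*e^(-2*v))/(24*v), still 0/0.
After 4 applications of L'Hôpital's rule the quotient is (16*e^(-2*v))/(24); substituting v = 0 gives 2/3.

2/3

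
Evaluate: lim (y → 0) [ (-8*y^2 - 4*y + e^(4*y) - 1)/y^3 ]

Direct substitution gives 0/0.
Apply L'Hôpital: lim (-16*y + 4*e^(4*y) - 4)/(3*y^2), still 0/0.
Apply L'Hôpital: lim (16*e^(4*y) - 16)/(6*y), still 0/0.
After 3 applications of L'Hôpital's rule the quotient is (64*e^(4*y))/(6); substituting y = 0 gives 32/3.

32/3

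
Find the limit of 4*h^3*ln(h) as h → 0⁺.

0

This is a 0·(−∞) form. Rewrite as 4·ln(h) / h^(−3) and apply L'Hôpital:
the derivative quotient is 4·(1/h) / (−3·h^(−4)) = (-4/3)·h^3 → 0.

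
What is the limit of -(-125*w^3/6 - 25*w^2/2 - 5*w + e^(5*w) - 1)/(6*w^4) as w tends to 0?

Direct substitution gives 0/0.
Apply L'Hôpital: lim (-125*w^2/2 - 25*w + 5*e^(5*w) - 5)/(-24*w^3), still 0/0.
Apply L'Hôpital: lim (-125*w + 25*e^(5*w) - 25)/(-72*w^2), still 0/0.
Apply L'Hôpital: lim (125*e^(5*w) - 125)/(-144*w), still 0/0.
After 4 applications of L'Hôpital's rule the quotient is (625*e^(5*w))/(-144); substituting w = 0 gives -625/144.

-625/144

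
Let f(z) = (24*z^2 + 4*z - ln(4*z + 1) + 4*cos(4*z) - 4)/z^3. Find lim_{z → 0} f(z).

-64/3

Substitution gives 0/0 (the numerator vanishes to order 3).
Expand each term to order z^3: the coefficient of z^3 in 4·cos(4z) is 0 and in −ln(1 + 4z) is -64/3.
Lower-order terms cancel with the polynomial part, so the numerator is (-64/3)·z^3 + o(z^3), and the limit is (-64/3)/(1) = -64/3.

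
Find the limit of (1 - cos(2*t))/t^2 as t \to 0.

Substitution gives 0/0.
Use (1 − cos u)/u² → 1/2 with u = 2t: the limit is 2²/(2·1) = 2.

2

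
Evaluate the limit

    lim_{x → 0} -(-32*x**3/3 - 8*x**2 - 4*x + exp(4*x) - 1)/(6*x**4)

-16/9

Direct substitution gives 0/0.
Apply L'Hôpital: lim (-32*x^2 - 16*x + 4*e^(4*x) - 4)/(-24*x^3), still 0/0.
Apply L'Hôpital: lim (-64*x + 16*e^(4*x) - 16)/(-72*x^2), still 0/0.
Apply L'Hôpital: lim (64*e^(4*x) - 64)/(-144*x), still 0/0.
After 4 applications of L'Hôpital's rule the quotient is (256*e^(4*x))/(-144); substituting x = 0 gives -16/9.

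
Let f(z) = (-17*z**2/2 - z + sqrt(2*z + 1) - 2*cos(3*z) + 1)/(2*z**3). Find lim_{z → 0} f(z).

1/4

Substitution gives 0/0; apply L'Hôpital's rule 3 times.
After differentiating numerator and denominator 3 times the quotient is (-54*sin(3*z) + 3/(2*z + 1)^(5/2))/(12); at z = 0 this is 1/4.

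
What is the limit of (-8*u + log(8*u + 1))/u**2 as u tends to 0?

-32

Direct substitution gives 0/0.
Apply L'Hôpital: lim (-8 + 8/(8*u + 1))/(2*u), still 0/0.
After 2 applications of L'Hôpital's rule the quotient is (-64/(8*u + 1)^2)/(2); substituting u = 0 gives -32.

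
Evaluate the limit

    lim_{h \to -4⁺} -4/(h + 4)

-∞

As h → -4⁺, (h + 4) → 0⁺, so (h + 4)^1 → 0⁺ and -4/(h + 4)^1 → -∞.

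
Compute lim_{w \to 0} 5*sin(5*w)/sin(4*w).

25/4

Substitution gives 0/0.
Divide numerator and denominator by w: sin(5w)/w → 5 and sin(4w)/w → 4, so the limit is 5·5/4 = 25/4.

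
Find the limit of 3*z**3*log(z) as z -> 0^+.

0

This is a 0·(−∞) form. Rewrite as 3·ln(z) / z^(−3) and apply L'Hôpital:
the derivative quotient is 3·(1/z) / (−3·z^(−4)) = (-3/3)·z^3 → 0.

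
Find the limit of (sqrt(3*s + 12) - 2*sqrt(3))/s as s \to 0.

√(3)/4

A 0/0 form; rationalise with √(12 + 3s) + √12. This collapses the numerator to 3s, leaving 3/(√(12 + 3s) + √12) → 3/(2√12) = √(3)/4.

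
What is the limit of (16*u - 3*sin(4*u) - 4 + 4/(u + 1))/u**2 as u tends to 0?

Substitution gives 0/0; apply L'Hôpital's rule 2 times.
After differentiating numerator and denominator 2 times the quotient is (48*sin(4*u) + 8/(u + 1)^3)/(2); at u = 0 this is 4.

4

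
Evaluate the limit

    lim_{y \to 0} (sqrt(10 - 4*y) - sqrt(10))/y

-√(10)/5

A 0/0 form; rationalise with √(10 - 4y) + √10. This collapses the numerator to -4y, leaving -4/(√(10 - 4y) + √10) → -4/(2√10) = -√(10)/5.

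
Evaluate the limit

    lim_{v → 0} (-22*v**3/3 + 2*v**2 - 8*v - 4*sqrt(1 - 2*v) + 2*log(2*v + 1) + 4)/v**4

-11/2

Substitution gives 0/0 (the numerator vanishes to order 4).
Expand each term to order v^4: the coefficient of v^4 in -4·√(1 - 2v) is 5/2 and in 2·ln(1 + 2v) is -8.
Lower-order terms cancel with the polynomial part, so the numerator is (-11/2)·v^4 + o(v^4), and the limit is (-11/2)/(1) = -11/2.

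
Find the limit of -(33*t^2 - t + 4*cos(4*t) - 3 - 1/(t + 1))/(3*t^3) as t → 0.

-1/3

Substitution gives 0/0; apply L'Hôpital's rule 3 times.
After differentiating numerator and denominator 3 times the quotient is (256*sin(4*t) + 6/(t + 1)^4)/(-18); at t = 0 this is -1/3.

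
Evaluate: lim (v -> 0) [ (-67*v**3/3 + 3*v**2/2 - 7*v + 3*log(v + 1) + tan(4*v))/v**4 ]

-3/4

Substitution gives 0/0 (the numerator vanishes to order 4).
Expand each term to order v^4: the coefficient of v^4 in 3·ln(1 + v) is -3/4 and in tan(4v) is 0.
Lower-order terms cancel with the polynomial part, so the numerator is (-3/4)·v^4 + o(v^4), and the limit is (-3/4)/(1) = -3/4.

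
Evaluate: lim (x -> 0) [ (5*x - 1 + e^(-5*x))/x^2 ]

Direct substitution gives 0/0.
Apply L'Hôpital: lim (5 - 5*e^(-5*x))/(2*x), still 0/0.
After 2 applications of L'Hôpital's rule the quotient is (25*e^(-5*x))/(2); substituting x = 0 gives 25/2.

25/2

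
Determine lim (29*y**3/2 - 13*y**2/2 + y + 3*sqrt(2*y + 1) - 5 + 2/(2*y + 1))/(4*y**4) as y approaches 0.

241/32

Substitution gives 0/0 (the numerator vanishes to order 4).
Expand each term to order y^4: the coefficient of y^4 in 2·1/(1 + 2y) is 32 and in 3·√(1 + 2y) is -15/8.
Lower-order terms cancel with the polynomial part, so the numerator is (241/8)·y^4 + o(y^4), and the limit is (241/8)/(4) = 241/32.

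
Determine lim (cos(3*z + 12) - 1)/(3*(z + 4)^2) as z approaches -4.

-3/2

Direct substitution gives 0/0.
Apply L'Hôpital: lim (-3*sin(3*z + 12))/(6*z + 24), still 0/0.
After 2 applications of L'Hôpital's rule the quotient is (-9*cos(3*z + 12))/(6); substituting z = -4 gives -3/2.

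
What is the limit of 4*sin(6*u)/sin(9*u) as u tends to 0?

Substitution gives 0/0.
Divide numerator and denominator by u: sin(6u)/u → 6 and sin(9u)/u → 9, so the limit is 4·6/9 = 8/3.

8/3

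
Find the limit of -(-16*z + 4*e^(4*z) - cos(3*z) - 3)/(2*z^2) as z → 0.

-73/4

Substitution gives 0/0 (the numerator vanishes to order 2).
Expand each term to order z^2: the coefficient of z^2 in 4·e^(4z) is 32 and in −cos(3z) is 9/2.
Lower-order terms cancel with the polynomial part, so the numerator is (73/2)·z^2 + o(z^2), and the limit is (73/2)/(-2) = -73/4.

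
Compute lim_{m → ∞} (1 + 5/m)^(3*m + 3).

Write it as [(1 + 5/m)^m]^(3) · (1 + 5/m)^(3). The bracketed term tends to e^(5) and the second factor to 1, so the limit is e^(15).

e^(15)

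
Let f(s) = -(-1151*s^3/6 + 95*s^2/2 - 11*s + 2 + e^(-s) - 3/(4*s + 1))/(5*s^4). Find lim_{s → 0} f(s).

Substitution gives 0/0 (the numerator vanishes to order 4).
Expand each term to order s^4: the coefficient of s^4 in -3·1/(1 + 4s) is -768 and in e^(-s) is 1/24.
Lower-order terms cancel with the polynomial part, so the numerator is (-18431/24)·s^4 + o(s^4), and the limit is (-18431/24)/(-5) = 18431/120.

18431/120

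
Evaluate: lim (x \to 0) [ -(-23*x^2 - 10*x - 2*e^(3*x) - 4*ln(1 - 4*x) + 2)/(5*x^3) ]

Substitution gives 0/0; apply L'Hôpital's rule 3 times.
After differentiating numerator and denominator 3 times the quotient is (-54*e^(3*x) - 512/(4*x - 1)^3)/(-30); at x = 0 this is -229/15.

-229/15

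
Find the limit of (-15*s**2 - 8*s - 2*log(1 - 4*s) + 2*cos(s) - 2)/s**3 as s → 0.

128/3

Substitution gives 0/0; apply L'Hôpital's rule 3 times.
After differentiating numerator and denominator 3 times the quotient is (2*sin(s) - 256/(4*s - 1)^3)/(6); at s = 0 this is 128/3.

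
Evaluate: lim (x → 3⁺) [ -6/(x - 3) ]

-∞

As x → 3⁺, (x - 3) → 0⁺, so (x - 3)^1 → 0⁺ and -6/(x - 3)^1 → -∞.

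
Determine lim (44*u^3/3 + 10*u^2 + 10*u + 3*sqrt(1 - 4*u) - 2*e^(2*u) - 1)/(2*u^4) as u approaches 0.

-47/3

Substitution gives 0/0; apply L'Hôpital's rule 4 times.
After differentiating numerator and denominator 4 times the quotient is (-32*e^(2*u) - 720/(1 - 4*u)^(7/2))/(48); at u = 0 this is -47/3.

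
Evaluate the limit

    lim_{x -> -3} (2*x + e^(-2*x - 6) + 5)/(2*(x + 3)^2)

1

Direct substitution gives 0/0.
Apply L'Hôpital: lim (2 - 2*e^(-2*x - 6))/(4*x + 12), still 0/0.
After 2 applications of L'Hôpital's rule the quotient is (4*e^(-2*x - 6))/(4); substituting x = -3 gives 1.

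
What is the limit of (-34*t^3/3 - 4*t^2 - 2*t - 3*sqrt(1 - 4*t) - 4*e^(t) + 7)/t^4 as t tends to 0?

Substitution gives 0/0; apply L'Hôpital's rule 4 times.
After differentiating numerator and denominator 4 times the quotient is (-4*e^(t) + 720/(1 - 4*t)^(7/2))/(24); at t = 0 this is 179/6.

179/6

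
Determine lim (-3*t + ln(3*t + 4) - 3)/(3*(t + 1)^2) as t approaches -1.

Direct substitution gives 0/0.
Apply L'Hôpital: lim (-3 + 3/(3*t + 4))/(6*t + 6), still 0/0.
After 2 applications of L'Hôpital's rule the quotient is (-9/(3*t + 4)^2)/(6); substituting t = -1 gives -3/2.

-3/2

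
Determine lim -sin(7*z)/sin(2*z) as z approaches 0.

Substitution gives 0/0.
Divide numerator and denominator by z: sin(7z)/z → 7 and sin(2z)/z → 2, so the limit is -1·7/2 = -7/2.

-7/2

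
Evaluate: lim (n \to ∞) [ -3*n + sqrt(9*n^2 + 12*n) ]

2

An ∞ − ∞ form. Rationalising with the conjugate, the difference becomes (12n) / (√(9*n^2 + 12*n) + 3n).
For large n the denominator behaves like 2·3n, so the quotient tends to 12/6 = 2.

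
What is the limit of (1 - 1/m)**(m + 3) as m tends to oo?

e^(-1)

The base → 1 and the exponent → ∞: a 1^∞ form.
Take logarithms: (m + 3)·ln(1 - 1/m). Since ln(1+u) ~ u for small u, this behaves like (m)·(-1/m) → -1.
So the limit is e^(-1).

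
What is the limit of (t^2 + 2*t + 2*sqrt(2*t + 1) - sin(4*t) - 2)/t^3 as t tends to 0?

Substitution gives 0/0 (the numerator vanishes to order 3).
Expand each term to order t^3: the coefficient of t^3 in 2·√(1 + 2t) is 1 and in −sin(4t) is 32/3.
Lower-order terms cancel with the polynomial part, so the numerator is (35/3)·t^3 + o(t^3), and the limit is (35/3)/(1) = 35/3.

35/3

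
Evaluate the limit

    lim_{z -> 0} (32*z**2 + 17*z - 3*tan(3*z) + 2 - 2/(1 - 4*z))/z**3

Substitution gives 0/0; apply L'Hôpital's rule 3 times.
After differentiating numerator and denominator 3 times the quotient is (6*(108*(4*z - 1)^4*(cos(6*z) - 2)/(cos(6*z) + 1)^2 - 128)/(4*z - 1)^4)/(6); at z = 0 this is -155.

-155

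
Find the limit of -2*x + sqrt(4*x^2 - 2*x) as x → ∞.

This has the form ∞ − ∞. Multiply and divide by the conjugate √(4*x^2 - 2*x) + 2x.
That gives (-2x) / (√(4*x^2 - 2*x) + 2x).
Divide numerator and denominator by x: the limit is -2/(2·2) = -1/2.

-1/2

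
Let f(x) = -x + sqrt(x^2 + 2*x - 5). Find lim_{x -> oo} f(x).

1

An ∞ − ∞ form. Rationalising with the conjugate, the difference becomes (2x - 5) / (√(x^2 + 2*x - 5) + x).
For large x the denominator behaves like 2·x, so the quotient tends to 2/2 = 1.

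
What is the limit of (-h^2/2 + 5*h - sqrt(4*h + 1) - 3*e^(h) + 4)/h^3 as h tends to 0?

-9/2

Substitution gives 0/0; apply L'Hôpital's rule 3 times.
After differentiating numerator and denominator 3 times the quotient is (-3*e^(h) - 24/(4*h + 1)^(5/2))/(6); at h = 0 this is -9/2.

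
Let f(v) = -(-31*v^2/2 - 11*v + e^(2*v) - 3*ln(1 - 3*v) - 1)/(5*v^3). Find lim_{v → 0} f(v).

-17/3

Substitution gives 0/0; apply L'Hôpital's rule 3 times.
After differentiating numerator and denominator 3 times the quotient is (8*e^(2*v) - 162/(3*v - 1)^3)/(-30); at v = 0 this is -17/3.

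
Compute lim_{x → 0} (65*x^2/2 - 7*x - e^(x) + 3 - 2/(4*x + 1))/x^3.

Substitution gives 0/0 (the numerator vanishes to order 3).
Expand each term to order x^3: the coefficient of x^3 in −e^(x) is -1/6 and in -2·1/(1 + 4x) is 128.
Lower-order terms cancel with the polynomial part, so the numerator is (767/6)·x^3 + o(x^3), and the limit is (767/6)/(1) = 767/6.

767/6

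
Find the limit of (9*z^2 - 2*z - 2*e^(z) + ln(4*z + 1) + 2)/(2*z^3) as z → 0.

Substitution gives 0/0 (the numerator vanishes to order 3).
Expand each term to order z^3: the coefficient of z^3 in -2·e^(z) is -1/3 and in ln(1 + 4z) is 64/3.
Lower-order terms cancel with the polynomial part, so the numerator is (21)·z^3 + o(z^3), and the limit is (21)/(2) = 21/2.

21/2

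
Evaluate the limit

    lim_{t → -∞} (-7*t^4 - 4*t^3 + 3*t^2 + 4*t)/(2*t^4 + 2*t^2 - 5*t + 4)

Numerator and denominator both have degree 4.
Dividing every term by t^4, all lower-order terms vanish and the limit is the ratio of leading coefficients, -7/(2) = -7/2.

-7/2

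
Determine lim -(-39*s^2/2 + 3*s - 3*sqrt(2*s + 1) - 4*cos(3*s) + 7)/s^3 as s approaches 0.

3/2

Substitution gives 0/0 (the numerator vanishes to order 3).
Expand each term to order s^3: the coefficient of s^3 in -3·√(1 + 2s) is -3/2 and in -4·cos(3s) is 0.
Lower-order terms cancel with the polynomial part, so the numerator is (-3/2)·s^3 + o(s^3), and the limit is (-3/2)/(-1) = 3/2.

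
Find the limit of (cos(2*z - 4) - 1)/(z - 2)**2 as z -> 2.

Direct substitution gives 0/0.
Apply L'Hôpital: lim (-2*sin(2*z - 4))/(2*z - 4), still 0/0.
After 2 applications of L'Hôpital's rule the quotient is (-4*cos(2*z - 4))/(2); substituting z = 2 gives -2.

-2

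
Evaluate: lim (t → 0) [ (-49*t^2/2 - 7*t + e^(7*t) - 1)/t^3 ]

Direct substitution gives 0/0.
Apply L'Hôpital: lim (-49*t + 7*e^(7*t) - 7)/(3*t^2), still 0/0.
Apply L'Hôpital: lim (49*e^(7*t) - 49)/(6*t), still 0/0.
After 3 applications of L'Hôpital's rule the quotient is (343*e^(7*t))/(6); substituting t = 0 gives 343/6.

343/6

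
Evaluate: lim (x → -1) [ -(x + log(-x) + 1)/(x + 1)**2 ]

Direct substitution gives 0/0.
Apply L'Hôpital: lim (1 + 1/x)/(-2*x - 2), still 0/0.
After 2 applications of L'Hôpital's rule the quotient is (-1/x^2)/(-2); substituting x = -1 gives 1/2.

1/2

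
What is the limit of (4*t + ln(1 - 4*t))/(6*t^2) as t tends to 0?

-4/3

Direct substitution gives 0/0.
Apply L'Hôpital: lim (4 - 4/(1 - 4*t))/(12*t), still 0/0.
After 2 applications of L'Hôpital's rule the quotient is (-16/(1 - 4*t)^2)/(12); substituting t = 0 gives -4/3.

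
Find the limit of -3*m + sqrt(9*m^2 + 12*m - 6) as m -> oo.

2

This has the form ∞ − ∞. Multiply and divide by the conjugate √(9*m^2 + 12*m - 6) + 3m.
That gives (12m - 6) / (√(9*m^2 + 12*m - 6) + 3m).
Divide numerator and denominator by m: the limit is 12/(2·3) = 2.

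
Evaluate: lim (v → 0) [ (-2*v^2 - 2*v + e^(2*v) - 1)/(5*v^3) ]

4/15

Direct substitution gives 0/0.
Apply L'Hôpital: lim (-4*v + 2*e^(2*v) - 2)/(15*v^2), still 0/0.
Apply L'Hôpital: lim (4*e^(2*v) - 4)/(30*v), still 0/0.
After 3 applications of L'Hôpital's rule the quotient is (8*e^(2*v))/(30); substituting v = 0 gives 4/15.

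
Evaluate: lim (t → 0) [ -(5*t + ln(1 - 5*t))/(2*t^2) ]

Direct substitution gives 0/0.
Apply L'Hôpital: lim (5 - 5/(1 - 5*t))/(-4*t), still 0/0.
After 2 applications of L'Hôpital's rule the quotient is (-25/(1 - 5*t)^2)/(-4); substituting t = 0 gives 25/4.

25/4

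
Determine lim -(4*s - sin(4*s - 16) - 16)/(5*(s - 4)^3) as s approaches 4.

-32/15

Direct substitution gives 0/0.
Apply L'Hôpital: lim (4 - 4*cos(4*s - 16))/(-15*(s - 4)^2), still 0/0.
Apply L'Hôpital: lim (16*sin(4*s - 16))/(120 - 30*s), still 0/0.
After 3 applications of L'Hôpital's rule the quotient is (64*cos(4*s - 16))/(-30); substituting s = 4 gives -32/15.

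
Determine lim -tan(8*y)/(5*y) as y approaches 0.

-8/5

Substitution gives 0/0.
Since tan(u)/u → 1 as u → 0, tan(8y)/(8y) → 1 and the limit is 8/(-5) = -8/5.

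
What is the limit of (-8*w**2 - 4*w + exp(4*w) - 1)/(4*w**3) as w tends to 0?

8/3

Direct substitution gives 0/0.
Apply L'Hôpital: lim (-16*w + 4*e^(4*w) - 4)/(12*w^2), still 0/0.
Apply L'Hôpital: lim (16*e^(4*w) - 16)/(24*w), still 0/0.
After 3 applications of L'Hôpital's rule the quotient is (64*e^(4*w))/(24); substituting w = 0 gives 8/3.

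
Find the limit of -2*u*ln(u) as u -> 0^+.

This is a 0·(−∞) form. Rewrite as -2·ln(u) / u^(−1) and apply L'Hôpital:
the derivative quotient is -2·(1/u) / (−1·u^(−2)) = (2/1)·u^1 → 0.

0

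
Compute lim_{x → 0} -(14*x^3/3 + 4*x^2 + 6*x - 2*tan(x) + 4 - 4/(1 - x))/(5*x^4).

4/5

Substitution gives 0/0; apply L'Hôpital's rule 4 times.
After differentiating numerator and denominator 4 times the quotient is (16*tan(x)/cos(x)^2 - 48*tan(x)/cos(x)^4 + 96/(x - 1)^5)/(-120); at x = 0 this is 4/5.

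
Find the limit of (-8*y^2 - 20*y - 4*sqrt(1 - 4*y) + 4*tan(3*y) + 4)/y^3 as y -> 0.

Substitution gives 0/0 (the numerator vanishes to order 3).
Expand each term to order y^3: the coefficient of y^3 in 4·tan(3y) is 36 and in -4·√(1 - 4y) is 16.
Lower-order terms cancel with the polynomial part, so the numerator is (52)·y^3 + o(y^3), and the limit is (52)/(1) = 52.

52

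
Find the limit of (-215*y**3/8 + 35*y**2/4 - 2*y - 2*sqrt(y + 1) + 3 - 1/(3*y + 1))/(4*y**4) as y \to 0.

Substitution gives 0/0; apply L'Hôpital's rule 4 times.
After differentiating numerator and denominator 4 times the quotient is (-1944/(3*y + 1)^5 + 15/(8*(y + 1)^(7/2)))/(96); at y = 0 this is -5179/256.

-5179/256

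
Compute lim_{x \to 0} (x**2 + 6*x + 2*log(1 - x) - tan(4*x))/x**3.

Substitution gives 0/0 (the numerator vanishes to order 3).
Expand each term to order x^3: the coefficient of x^3 in 2·ln(1 - x) is -2/3 and in −tan(4x) is -64/3.
Lower-order terms cancel with the polynomial part, so the numerator is (-22)·x^3 + o(x^3), and the limit is (-22)/(1) = -22.

-22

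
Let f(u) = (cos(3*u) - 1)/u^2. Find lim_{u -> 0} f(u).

-9/2

Direct substitution gives 0/0.
Apply L'Hôpital: lim (-3*sin(3*u))/(2*u), still 0/0.
After 2 applications of L'Hôpital's rule the quotient is (-9*cos(3*u))/(2); substituting u = 0 gives -9/2.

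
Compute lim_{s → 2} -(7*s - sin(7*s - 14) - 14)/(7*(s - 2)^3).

Direct substitution gives 0/0.
Apply L'Hôpital: lim (7 - 7*cos(7*s - 14))/(-21*(s - 2)^2), still 0/0.
Apply L'Hôpital: lim (49*sin(7*s - 14))/(84 - 42*s), still 0/0.
After 3 applications of L'Hôpital's rule the quotient is (343*cos(7*s - 14))/(-42); substituting s = 2 gives -49/6.

-49/6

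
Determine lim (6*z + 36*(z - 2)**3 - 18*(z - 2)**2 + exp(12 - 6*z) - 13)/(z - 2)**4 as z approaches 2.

54

Direct substitution gives 0/0.
Apply L'Hôpital: lim (-36*z + 108*(z - 2)^2 - 6*e^(12 - 6*z) + 78)/(4*(z - 2)^3), still 0/0.
Apply L'Hôpital: lim (216*z + 36*e^(12 - 6*z) - 468)/(12*(z - 2)^2), still 0/0.
Apply L'Hôpital: lim (216 - 216*e^(12 - 6*z))/(24*z - 48), still 0/0.
After 4 applications of L'Hôpital's rule the quotient is (1296*e^(12 - 6*z))/(24); substituting z = 2 gives 54.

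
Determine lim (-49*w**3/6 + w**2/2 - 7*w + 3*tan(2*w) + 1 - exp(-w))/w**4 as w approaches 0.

-1/24

Substitution gives 0/0; apply L'Hôpital's rule 4 times.
After differentiating numerator and denominator 4 times the quotient is ((384*(3*tan(2*w)^2 + 2)*e^(w)*tan(2*w)/cos(2*w)^2 - 1)*e^(-w))/(24); at w = 0 this is -1/24.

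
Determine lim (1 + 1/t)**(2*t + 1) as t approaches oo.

e^(2)

Let L be the limit and take ln: ln L = lim (2t + 1)·ln(1 + 1/t) = lim (2t + 1)·(1/t + O(1/t²)) = 2.
Hence L = e^(2).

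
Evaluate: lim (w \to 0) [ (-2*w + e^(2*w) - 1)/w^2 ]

Direct substitution gives 0/0.
Apply L'Hôpital: lim (2*e^(2*w) - 2)/(2*w), still 0/0.
After 2 applications of L'Hôpital's rule the quotient is (4*e^(2*w))/(2); substituting w = 0 gives 2.

2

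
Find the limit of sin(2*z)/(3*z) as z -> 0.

2/3

Substitution gives 0/0.
Write it as (2/3)·sin(2z)/(2z); since sin(u)/u → 1, the limit is 2/3.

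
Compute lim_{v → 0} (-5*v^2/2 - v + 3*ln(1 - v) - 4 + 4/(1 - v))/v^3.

Substitution gives 0/0; apply L'Hôpital's rule 3 times.
After differentiating numerator and denominator 3 times the quotient is (6*(v + 3)/(v - 1)^4)/(6); at v = 0 this is 3.

3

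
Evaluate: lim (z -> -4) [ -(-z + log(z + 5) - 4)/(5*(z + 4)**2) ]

Direct substitution gives 0/0.
Apply L'Hôpital: lim (-1 + 1/(z + 5))/(-10*z - 40), still 0/0.
After 2 applications of L'Hôpital's rule the quotient is (-1/(z + 5)^2)/(-10); substituting z = -4 gives 1/10.

1/10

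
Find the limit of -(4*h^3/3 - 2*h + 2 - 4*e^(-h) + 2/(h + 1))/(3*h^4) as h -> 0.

-11/18

Substitution gives 0/0 (the numerator vanishes to order 4).
Expand each term to order h^4: the coefficient of h^4 in -4·e^(-h) is -1/6 and in 2·1/(1 + h) is 2.
Lower-order terms cancel with the polynomial part, so the numerator is (11/6)·h^4 + o(h^4), and the limit is (11/6)/(-3) = -11/18.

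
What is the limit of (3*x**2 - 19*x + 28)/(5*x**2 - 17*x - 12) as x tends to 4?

5/23

Direct substitution gives 0/0, so factor. Both numerator and denominator have (x - 4) as a factor.
After cancelling, the expression reduces to (3*x - 7)/(5*x + 3).
Substituting x = 4 gives 5/23.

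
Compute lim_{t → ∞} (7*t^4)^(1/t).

1

Base → ∞ and exponent → 0: an ∞^0 form.
Take logs: (1/t)·ln(7·t^4) = (ln 7 + 4·ln t)/t → 0.
So the limit is e^0 = 1.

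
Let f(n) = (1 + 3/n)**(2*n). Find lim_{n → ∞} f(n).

e^(6)

Write it as [(1 + 3/n)^n]^(2) · (1 + 3/n)^(0). The bracketed term tends to e^(3) and the second factor to 1, so the limit is e^(6).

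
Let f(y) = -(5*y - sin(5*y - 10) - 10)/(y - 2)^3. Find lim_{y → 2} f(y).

-125/6

Direct substitution gives 0/0.
Apply L'Hôpital: lim (5 - 5*cos(5*y - 10))/(-3*(y - 2)^2), still 0/0.
Apply L'Hôpital: lim (25*sin(5*y - 10))/(12 - 6*y), still 0/0.
After 3 applications of L'Hôpital's rule the quotient is (125*cos(5*y - 10))/(-6); substituting y = 2 gives -125/6.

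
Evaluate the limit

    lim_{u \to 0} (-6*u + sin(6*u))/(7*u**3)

-36/7

Direct substitution gives 0/0.
Apply L'Hôpital: lim (6*cos(6*u) - 6)/(21*u^2), still 0/0.
Apply L'Hôpital: lim (-36*sin(6*u))/(42*u), still 0/0.
After 3 applications of L'Hôpital's rule the quotient is (-216*cos(6*u))/(42); substituting u = 0 gives -36/7.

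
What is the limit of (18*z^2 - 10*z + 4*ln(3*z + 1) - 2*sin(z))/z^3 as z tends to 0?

109/3

Substitution gives 0/0; apply L'Hôpital's rule 3 times.
After differentiating numerator and denominator 3 times the quotient is (2*cos(z) + 216/(3*z + 1)^3)/(6); at z = 0 this is 109/3.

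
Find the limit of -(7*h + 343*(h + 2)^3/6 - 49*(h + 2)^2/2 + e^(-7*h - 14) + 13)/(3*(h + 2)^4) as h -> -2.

Direct substitution gives 0/0.
Apply L'Hôpital: lim (-49*h + 343*(h + 2)^2/2 - 7*e^(-7*h - 14) - 91)/(-12*(h + 2)^3), still 0/0.
Apply L'Hôpital: lim (343*h + 49*e^(-7*h - 14) + 637)/(-36*(h + 2)^2), still 0/0.
Apply L'Hôpital: lim (343 - 343*e^(-7*h - 14))/(-72*h - 144), still 0/0.
After 4 applications of L'Hôpital's rule the quotient is (2401*e^(-7*h - 14))/(-72); substituting h = -2 gives -2401/72.

-2401/72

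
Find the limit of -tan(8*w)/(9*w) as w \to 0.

Substitution gives 0/0.
Since tan(u)/u → 1 as u → 0, tan(8w)/(8w) → 1 and the limit is 8/(-9) = -8/9.

-8/9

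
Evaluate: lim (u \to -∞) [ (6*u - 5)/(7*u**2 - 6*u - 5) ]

0

The denominator has degree 2 and the numerator degree 1. Dividing numerator and denominator by u^2 sends every term to 0 except the leading denominator term, so the limit is 0.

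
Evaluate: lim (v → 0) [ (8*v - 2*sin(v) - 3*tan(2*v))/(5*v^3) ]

-23/15

Substitution gives 0/0 (the numerator vanishes to order 3).
Expand each term to order v^3: the coefficient of v^3 in -3·tan(2v) is -8 and in -2·sin(v) is 1/3.
Lower-order terms cancel with the polynomial part, so the numerator is (-23/3)·v^3 + o(v^3), and the limit is (-23/3)/(5) = -23/15.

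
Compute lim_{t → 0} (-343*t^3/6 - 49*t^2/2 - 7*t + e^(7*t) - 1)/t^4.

2401/24

Direct substitution gives 0/0.
Apply L'Hôpital: lim (-343*t^2/2 - 49*t + 7*e^(7*t) - 7)/(4*t^3), still 0/0.
Apply L'Hôpital: lim (-343*t + 49*e^(7*t) - 49)/(12*t^2), still 0/0.
Apply L'Hôpital: lim (343*e^(7*t) - 343)/(24*t), still 0/0.
After 4 applications of L'Hôpital's rule the quotient is (2401*e^(7*t))/(24); substituting t = 0 gives 2401/24.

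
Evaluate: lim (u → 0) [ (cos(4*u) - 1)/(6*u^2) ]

-4/3

Direct substitution gives 0/0.
Apply L'Hôpital: lim (-4*sin(4*u))/(12*u), still 0/0.
After 2 applications of L'Hôpital's rule the quotient is (-16*cos(4*u))/(12); substituting u = 0 gives -4/3.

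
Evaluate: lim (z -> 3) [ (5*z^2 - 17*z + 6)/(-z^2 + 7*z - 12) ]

Since z = 3 makes numerator and denominator zero, (z - 3) divides both.
Cancelling it gives (5*z - 2)/(4 - z); now plug in z = 3 to get 13.

13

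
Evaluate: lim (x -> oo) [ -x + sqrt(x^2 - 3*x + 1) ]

This has the form ∞ − ∞. Multiply and divide by the conjugate √(x^2 - 3*x + 1) + x.
That gives (-3x + 1) / (√(x^2 - 3*x + 1) + x).
Divide numerator and denominator by x: the limit is -3/(2·1) = -3/2.

-3/2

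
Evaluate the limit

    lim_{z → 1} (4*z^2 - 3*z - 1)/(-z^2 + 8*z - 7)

5/6

At z = 1 both the top and bottom vanish — a removable singularity. Factoring out (z - 1) from each leaves (4*z + 1)/(7 - z), which at z = 1 equals 5/6.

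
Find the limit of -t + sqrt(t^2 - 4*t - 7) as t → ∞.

-2

An ∞ − ∞ form. Rationalising with the conjugate, the difference becomes (-4t - 7) / (√(t^2 - 4*t - 7) + t).
For large t the denominator behaves like 2·t, so the quotient tends to -4/2 = -2.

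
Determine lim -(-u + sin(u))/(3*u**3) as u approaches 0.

1/18

Direct substitution gives 0/0.
Apply L'Hôpital: lim (cos(u) - 1)/(-9*u^2), still 0/0.
Apply L'Hôpital: lim (-sin(u))/(-18*u), still 0/0.
After 3 applications of L'Hôpital's rule the quotient is (-cos(u))/(-18); substituting u = 0 gives 1/18.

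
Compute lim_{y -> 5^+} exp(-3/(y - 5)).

As y → 5⁺, -3/(y - 5) → −∞, so e^(-3/(y - 5)) → 0.

0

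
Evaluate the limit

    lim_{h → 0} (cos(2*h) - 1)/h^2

-2

Direct substitution gives 0/0.
Apply L'Hôpital: lim (-2*sin(2*h))/(2*h), still 0/0.
After 2 applications of L'Hôpital's rule the quotient is (-4*cos(2*h))/(2); substituting h = 0 gives -2.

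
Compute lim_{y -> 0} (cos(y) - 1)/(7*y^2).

-1/14

Direct substitution gives 0/0.
Apply L'Hôpital: lim (-sin(y))/(14*y), still 0/0.
After 2 applications of L'Hôpital's rule the quotient is (-cos(y))/(14); substituting y = 0 gives -1/14.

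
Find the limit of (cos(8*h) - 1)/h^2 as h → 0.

Direct substitution gives 0/0.
Apply L'Hôpital: lim (-8*sin(8*h))/(2*h), still 0/0.
After 2 applications of L'Hôpital's rule the quotient is (-64*cos(8*h))/(2); substituting h = 0 gives -32.

-32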